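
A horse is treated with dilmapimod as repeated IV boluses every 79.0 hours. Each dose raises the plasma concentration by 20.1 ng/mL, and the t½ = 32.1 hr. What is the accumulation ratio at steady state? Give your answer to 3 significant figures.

k = ln 2 / 32.1 = 0.02159 hr⁻¹
Fraction remaining after one interval: e^(−kτ) = e^(−0.02159 × 79.0) = 0.1816
R = 1 / (1 − 0.1816) = 1 / 0.8184 ≈ 1.22

1.22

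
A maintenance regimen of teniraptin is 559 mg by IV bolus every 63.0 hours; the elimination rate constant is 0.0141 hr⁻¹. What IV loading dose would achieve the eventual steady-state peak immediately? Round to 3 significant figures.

950 mg

Accumulation ratio R = 1 / (1 − e^(−kτ)) = 1 / (1 − e^(−0.01410×63.0)) = 1 / (1 − 0.4114) = 1.699
Loading dose = maintenance dose × R = 559 × 1.699 ≈ 950 mg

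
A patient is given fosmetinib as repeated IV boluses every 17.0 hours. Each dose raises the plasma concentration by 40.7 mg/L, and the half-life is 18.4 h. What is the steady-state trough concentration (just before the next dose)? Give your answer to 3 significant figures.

k = ln 2 / 18.4 = 0.03767 h⁻¹
Fraction remaining after one interval: e^(−kτ) = e^(−0.03767 × 17.0) = 0.5271
R = 1 / (1 − 0.5271) = 2.115
Css,max = 40.7 × 2.115 = 86.06 mg/L
Css,min = Css,max × e^(−kτ) = 86.06 × 0.5271 ≈ 45.4 mg/L

45.4 mg/L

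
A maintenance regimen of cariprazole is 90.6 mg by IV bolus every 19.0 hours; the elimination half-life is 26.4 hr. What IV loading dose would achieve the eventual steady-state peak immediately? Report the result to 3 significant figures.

k = ln 2 / 26.4 = 0.02626 hr⁻¹
Accumulation ratio R = 1 / (1 − e^(−kτ)) = 1 / (1 − e^(−0.02626×19.0)) = 1 / (1 − 0.6072) = 2.546
Loading dose = maintenance dose × R = 90.6 × 2.546 ≈ 231 mg

231 mg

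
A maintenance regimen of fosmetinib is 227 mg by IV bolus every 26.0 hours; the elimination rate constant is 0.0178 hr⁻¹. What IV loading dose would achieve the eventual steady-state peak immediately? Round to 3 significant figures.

Accumulation ratio R = 1 / (1 − e^(−kτ)) = 1 / (1 − e^(−0.01780×26.0)) = 1 / (1 − 0.6295) = 2.699
Loading dose = maintenance dose × R = 227 × 2.699 ≈ 613 mg

613 mg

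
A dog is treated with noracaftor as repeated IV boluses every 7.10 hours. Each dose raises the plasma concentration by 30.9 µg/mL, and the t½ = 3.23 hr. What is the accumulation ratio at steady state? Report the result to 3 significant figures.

1.28

k = ln 2 / 3.23 = 0.2146 hr⁻¹
Fraction remaining after one interval: e^(−kτ) = e^(−0.2146 × 7.10) = 0.2179
R = 1 / (1 − 0.2179) = 1 / 0.7821 ≈ 1.28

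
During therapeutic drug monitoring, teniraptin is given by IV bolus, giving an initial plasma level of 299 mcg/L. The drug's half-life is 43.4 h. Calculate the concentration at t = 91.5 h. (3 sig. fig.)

k = ln 2 / 43.4 = 0.01597 h⁻¹
C(t) = C₀ e^(−kt) = 299 × e^(−0.01597 × 91.5) = 299 × e^(−1.461) = 299 × 0.2319 ≈ 69.3 mcg/L

69.3 mcg/L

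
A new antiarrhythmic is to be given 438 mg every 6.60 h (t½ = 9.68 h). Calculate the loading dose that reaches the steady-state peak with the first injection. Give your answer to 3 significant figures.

k = ln 2 / 9.68 = 0.07161 h⁻¹
Accumulation ratio R = 1 / (1 − e^(−kτ)) = 1 / (1 − e^(−0.07161×6.60)) = 1 / (1 − 0.6234) = 2.655
Loading dose = maintenance dose × R = 438 × 2.655 ≈ 1160 mg

1160 mg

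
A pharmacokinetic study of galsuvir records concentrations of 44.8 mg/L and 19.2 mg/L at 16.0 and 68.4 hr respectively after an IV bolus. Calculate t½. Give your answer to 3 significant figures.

k = ln(C₁/C₂) / (t₂ − t₁) = ln(44.8/19.2) / (68.4 − 16.0)
  = 0.8473 / 52.40 = 0.01617 hr⁻¹
t½ = ln 2 / k = ln 2 / 0.01617 ≈ 42.9 hours

42.9 hours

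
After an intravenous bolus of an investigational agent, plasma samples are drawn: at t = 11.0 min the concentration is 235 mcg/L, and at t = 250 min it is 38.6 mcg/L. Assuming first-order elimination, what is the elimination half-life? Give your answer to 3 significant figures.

91.7 minutes

k = ln(C₁/C₂) / (t₂ − t₁) = ln(235/38.6) / (250 − 11.0)
  = 1.806 / 239.0 = 0.007558 min⁻¹
t½ = ln 2 / k = ln 2 / 0.007558 ≈ 91.7 minutes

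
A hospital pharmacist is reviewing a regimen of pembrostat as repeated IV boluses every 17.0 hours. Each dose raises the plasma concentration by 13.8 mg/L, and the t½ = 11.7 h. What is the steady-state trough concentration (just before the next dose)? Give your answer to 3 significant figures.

7.94 mg/L

k = ln 2 / 11.7 = 0.05924 h⁻¹
Fraction remaining after one interval: e^(−kτ) = e^(−0.05924 × 17.0) = 0.3653
R = 1 / (1 − 0.3653) = 1.575
Css,max = 13.8 × 1.575 = 21.74 mg/L
Css,min = Css,max × e^(−kτ) = 21.74 × 0.3653 ≈ 7.94 mg/L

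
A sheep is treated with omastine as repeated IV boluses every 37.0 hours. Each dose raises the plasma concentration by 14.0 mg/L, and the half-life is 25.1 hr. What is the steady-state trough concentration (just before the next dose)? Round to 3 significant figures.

7.87 mg/L

k = ln 2 / 25.1 = 0.02762 hr⁻¹
Fraction remaining after one interval: e^(−kτ) = e^(−0.02762 × 37.0) = 0.3600
R = 1 / (1 − 0.3600) = 1.562
Css,max = 14.0 × 1.562 = 21.87 mg/L
Css,min = Css,max × e^(−kτ) = 21.87 × 0.3600 ≈ 7.87 mg/L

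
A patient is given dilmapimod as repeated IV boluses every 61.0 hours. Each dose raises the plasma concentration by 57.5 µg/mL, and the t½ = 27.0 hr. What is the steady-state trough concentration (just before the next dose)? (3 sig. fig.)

k = ln 2 / 27.0 = 0.02567 hr⁻¹
Fraction remaining after one interval: e^(−kτ) = e^(−0.02567 × 61.0) = 0.2089
R = 1 / (1 − 0.2089) = 1.264
Css,max = 57.5 × 1.264 = 72.68 µg/mL
Css,min = Css,max × e^(−kτ) = 72.68 × 0.2089 ≈ 15.2 µg/mL

15.2 µg/mL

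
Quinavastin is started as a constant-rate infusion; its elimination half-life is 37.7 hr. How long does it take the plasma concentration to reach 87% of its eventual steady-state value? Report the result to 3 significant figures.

k = ln 2 / 37.7 = 0.01839 hr⁻¹
f = 1 − e^(−kt)  ⇒  t = −ln(1 − f) / k
t = −ln(1 − 0.87) / 0.01839 = 2.040 / 0.01839 ≈ 111 hours

111 hours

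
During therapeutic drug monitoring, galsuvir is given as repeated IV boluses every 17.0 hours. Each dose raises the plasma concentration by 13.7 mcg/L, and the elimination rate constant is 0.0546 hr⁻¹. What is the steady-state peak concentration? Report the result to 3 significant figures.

Fraction remaining after one interval: e^(−kτ) = e^(−0.05460 × 17.0) = 0.3953
R = 1 / (1 − 0.3953) = 1.654
Css,max = 13.7 × 1.654 ≈ 22.7 mcg/L

22.7 mcg/L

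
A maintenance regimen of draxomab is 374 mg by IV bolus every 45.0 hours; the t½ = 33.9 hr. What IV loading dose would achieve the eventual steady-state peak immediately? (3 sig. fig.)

622 mg

k = ln 2 / 33.9 = 0.02045 hr⁻¹
Accumulation ratio R = 1 / (1 − e^(−kτ)) = 1 / (1 − e^(−0.02045×45.0)) = 1 / (1 − 0.3985) = 1.662
Loading dose = maintenance dose × R = 374 × 1.662 ≈ 622 mg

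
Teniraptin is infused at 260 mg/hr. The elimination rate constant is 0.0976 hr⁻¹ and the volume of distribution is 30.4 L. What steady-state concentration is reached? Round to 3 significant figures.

87.6 mg/L

CL = k · V = 0.0976 × 30.4 = 2.967 L/hr
Css = rate / CL = 260 / 2.967 ≈ 87.6 mg/L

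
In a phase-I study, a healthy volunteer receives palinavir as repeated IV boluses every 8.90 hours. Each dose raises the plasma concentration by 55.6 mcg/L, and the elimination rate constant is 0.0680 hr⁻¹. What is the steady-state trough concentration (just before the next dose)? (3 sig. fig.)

66.9 mcg/L

Fraction remaining after one interval: e^(−kτ) = e^(−0.06800 × 8.90) = 0.5460
R = 1 / (1 − 0.5460) = 2.202
Css,max = 55.6 × 2.202 = 122.5 mcg/L
Css,min = Css,max × e^(−kτ) = 122.5 × 0.5460 ≈ 66.9 mcg/L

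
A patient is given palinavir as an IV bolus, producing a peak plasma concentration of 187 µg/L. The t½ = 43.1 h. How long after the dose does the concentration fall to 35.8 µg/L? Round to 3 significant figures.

k = ln 2 / 43.1 = 0.01608 h⁻¹
C(t) = C₀ e^(−kt)  ⇒  t = ln(C₀/C) / k
t = ln(187/35.8) / 0.01608 = 1.653 / 0.01608 ≈ 103 hours

103 hours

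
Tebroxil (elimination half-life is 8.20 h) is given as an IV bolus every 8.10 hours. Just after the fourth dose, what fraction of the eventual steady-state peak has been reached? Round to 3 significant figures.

0.935

k = ln 2 / 8.20 = 0.08453 h⁻¹
f_n = 1 − e^(−nkτ) = 1 − e^(−4 × 0.08453 × 8.10) = 1 − e^(−2.739) = 1 − 0.06465 ≈ 0.935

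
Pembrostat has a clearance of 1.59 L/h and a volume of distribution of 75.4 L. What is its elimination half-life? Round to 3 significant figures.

k = CL / V = 1.59 / 75.4 = 0.02109 h⁻¹
t½ = ln 2 / k = ln 2 / 0.02109 ≈ 32.9 hours

32.9 hours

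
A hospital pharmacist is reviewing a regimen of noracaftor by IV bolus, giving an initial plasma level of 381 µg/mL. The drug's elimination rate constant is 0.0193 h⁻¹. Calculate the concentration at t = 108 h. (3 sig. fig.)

C(t) = C₀ e^(−kt) = 381 × e^(−0.01930 × 108) = 381 × e^(−2.084) = 381 × 0.1244 ≈ 47.4 µg/mL

47.4 µg/mL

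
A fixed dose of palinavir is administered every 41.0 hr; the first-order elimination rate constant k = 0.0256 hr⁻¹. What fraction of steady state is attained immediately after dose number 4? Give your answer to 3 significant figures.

0.985

f_n = 1 − e^(−nkτ) = 1 − e^(−4 × 0.02560 × 41.0) = 1 − e^(−4.198) = 1 − 0.01502 ≈ 0.985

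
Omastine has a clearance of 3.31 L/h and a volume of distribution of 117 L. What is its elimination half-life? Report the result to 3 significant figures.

k = CL / V = 3.31 / 117 = 0.02829 h⁻¹
t½ = ln 2 / k = ln 2 / 0.02829 ≈ 24.5 hours

24.5 hours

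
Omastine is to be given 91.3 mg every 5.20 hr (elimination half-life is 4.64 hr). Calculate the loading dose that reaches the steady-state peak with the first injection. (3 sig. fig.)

169 mg

k = ln 2 / 4.64 = 0.1494 hr⁻¹
Accumulation ratio R = 1 / (1 − e^(−kτ)) = 1 / (1 − e^(−0.1494×5.20)) = 1 / (1 − 0.4599) = 1.851
Loading dose = maintenance dose × R = 91.3 × 1.851 ≈ 169 mg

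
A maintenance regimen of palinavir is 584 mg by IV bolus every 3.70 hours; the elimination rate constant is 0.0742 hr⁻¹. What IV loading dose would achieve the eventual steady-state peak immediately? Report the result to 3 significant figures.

2430 mg

Accumulation ratio R = 1 / (1 − e^(−kτ)) = 1 / (1 − e^(−0.07420×3.70)) = 1 / (1 − 0.7599) = 4.165
Loading dose = maintenance dose × R = 584 × 4.165 ≈ 2430 mg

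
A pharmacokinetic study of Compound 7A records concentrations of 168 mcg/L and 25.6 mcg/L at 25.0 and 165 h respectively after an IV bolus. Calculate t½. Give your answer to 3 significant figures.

51.6 hours

k = ln(C₁/C₂) / (t₂ − t₁) = ln(168/25.6) / (165 − 25.0)
  = 1.881 / 140.0 = 0.01344 h⁻¹
t½ = ln 2 / k = ln 2 / 0.01344 ≈ 51.6 hours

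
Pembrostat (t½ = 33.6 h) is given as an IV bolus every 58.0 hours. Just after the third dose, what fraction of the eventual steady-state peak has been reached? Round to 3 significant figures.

k = ln 2 / 33.6 = 0.02063 h⁻¹
f_n = 1 − e^(−nkτ) = 1 − e^(−3 × 0.02063 × 58.0) = 1 − e^(−3.590) = 1 − 0.02761 ≈ 0.972

0.972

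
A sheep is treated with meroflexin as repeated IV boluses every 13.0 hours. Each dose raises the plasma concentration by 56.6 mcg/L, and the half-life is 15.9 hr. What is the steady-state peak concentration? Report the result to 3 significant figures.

131 mcg/L

k = ln 2 / 15.9 = 0.04359 hr⁻¹
Fraction remaining after one interval: e^(−kτ) = e^(−0.04359 × 13.0) = 0.5674
R = 1 / (1 − 0.5674) = 2.312
Css,max = 56.6 × 2.312 ≈ 131 mcg/L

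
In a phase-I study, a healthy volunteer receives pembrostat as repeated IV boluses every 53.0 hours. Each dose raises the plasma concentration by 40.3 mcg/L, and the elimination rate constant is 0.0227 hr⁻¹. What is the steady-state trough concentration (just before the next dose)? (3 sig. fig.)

Fraction remaining after one interval: e^(−kτ) = e^(−0.02270 × 53.0) = 0.3003
R = 1 / (1 − 0.3003) = 1.429
Css,max = 40.3 × 1.429 = 57.59 mcg/L
Css,min = Css,max × e^(−kτ) = 57.59 × 0.3003 ≈ 17.3 mcg/L

17.3 mcg/L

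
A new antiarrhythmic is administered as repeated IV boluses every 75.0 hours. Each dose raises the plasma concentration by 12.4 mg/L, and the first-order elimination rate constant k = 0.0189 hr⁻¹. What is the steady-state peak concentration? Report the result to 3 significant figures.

Fraction remaining after one interval: e^(−kτ) = e^(−0.01890 × 75.0) = 0.2423
R = 1 / (1 − 0.2423) = 1.320
Css,max = 12.4 × 1.320 ≈ 16.4 mg/L

16.4 mg/L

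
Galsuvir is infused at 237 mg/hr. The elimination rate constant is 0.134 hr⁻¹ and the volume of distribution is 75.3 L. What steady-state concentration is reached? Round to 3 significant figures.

23.5 µg/mL

CL = k · V = 0.134 × 75.3 = 10.09 L/hr
Css = rate / CL = 237 / 10.09 ≈ 23.5 µg/mL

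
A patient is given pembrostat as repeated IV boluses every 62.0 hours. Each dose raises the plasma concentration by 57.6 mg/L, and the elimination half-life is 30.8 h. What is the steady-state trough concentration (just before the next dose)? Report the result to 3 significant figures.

k = ln 2 / 30.8 = 0.02250 h⁻¹
Fraction remaining after one interval: e^(−kτ) = e^(−0.02250 × 62.0) = 0.2478
R = 1 / (1 − 0.2478) = 1.329
Css,max = 57.6 × 1.329 = 76.57 mg/L
Css,min = Css,max × e^(−kτ) = 76.57 × 0.2478 ≈ 19.0 mg/L

19.0 mg/L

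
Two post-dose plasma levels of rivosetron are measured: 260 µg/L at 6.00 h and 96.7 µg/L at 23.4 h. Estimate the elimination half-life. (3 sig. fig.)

k = ln(C₁/C₂) / (t₂ − t₁) = ln(260/96.7) / (23.4 − 6.00)
  = 0.9891 / 17.40 = 0.05684 h⁻¹
t½ = ln 2 / k = ln 2 / 0.05684 ≈ 12.2 hours

12.2 hours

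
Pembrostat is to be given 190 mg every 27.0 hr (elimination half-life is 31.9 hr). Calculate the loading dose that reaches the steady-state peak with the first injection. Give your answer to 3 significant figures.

k = ln 2 / 31.9 = 0.02173 hr⁻¹
Accumulation ratio R = 1 / (1 − e^(−kτ)) = 1 / (1 − e^(−0.02173×27.0)) = 1 / (1 − 0.5562) = 2.253
Loading dose = maintenance dose × R = 190 × 2.253 ≈ 428 mg

428 mg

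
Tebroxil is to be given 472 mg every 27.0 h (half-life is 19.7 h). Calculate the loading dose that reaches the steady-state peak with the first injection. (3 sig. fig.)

770 mg

k = ln 2 / 19.7 = 0.03519 h⁻¹
Accumulation ratio R = 1 / (1 − e^(−kτ)) = 1 / (1 − e^(−0.03519×27.0)) = 1 / (1 − 0.3867) = 1.631
Loading dose = maintenance dose × R = 472 × 1.631 ≈ 770 mg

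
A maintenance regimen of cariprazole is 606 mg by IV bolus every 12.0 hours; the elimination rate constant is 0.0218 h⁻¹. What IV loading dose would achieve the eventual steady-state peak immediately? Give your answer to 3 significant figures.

2630 mg

Accumulation ratio R = 1 / (1 − e^(−kτ)) = 1 / (1 − e^(−0.02180×12.0)) = 1 / (1 − 0.7698) = 4.344
Loading dose = maintenance dose × R = 606 × 4.344 ≈ 2630 mg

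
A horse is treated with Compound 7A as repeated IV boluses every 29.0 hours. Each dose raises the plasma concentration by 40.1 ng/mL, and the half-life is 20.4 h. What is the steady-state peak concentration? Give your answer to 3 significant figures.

64.0 ng/mL

k = ln 2 / 20.4 = 0.03398 h⁻¹
Fraction remaining after one interval: e^(−kτ) = e^(−0.03398 × 29.0) = 0.3733
R = 1 / (1 − 0.3733) = 1.596
Css,max = 40.1 × 1.596 ≈ 64.0 ng/mL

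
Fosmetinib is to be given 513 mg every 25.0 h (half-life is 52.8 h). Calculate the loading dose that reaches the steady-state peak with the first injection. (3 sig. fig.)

1830 mg

k = ln 2 / 52.8 = 0.01313 h⁻¹
Accumulation ratio R = 1 / (1 − e^(−kτ)) = 1 / (1 − e^(−0.01313×25.0)) = 1 / (1 − 0.7202) = 3.574
Loading dose = maintenance dose × R = 513 × 3.574 ≈ 1830 mg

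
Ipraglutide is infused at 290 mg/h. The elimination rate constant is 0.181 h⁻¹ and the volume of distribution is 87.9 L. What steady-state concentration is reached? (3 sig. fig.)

CL = k · V = 0.181 × 87.9 = 15.91 L/h
Css = rate / CL = 290 / 15.91 ≈ 18.2 µg/mL

18.2 µg/mL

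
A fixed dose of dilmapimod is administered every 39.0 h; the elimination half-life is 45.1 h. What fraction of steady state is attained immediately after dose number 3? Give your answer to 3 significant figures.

k = ln 2 / 45.1 = 0.01537 h⁻¹
f_n = 1 − e^(−nkτ) = 1 − e^(−3 × 0.01537 × 39.0) = 1 − e^(−1.798) = 1 − 0.1656 ≈ 0.834

0.834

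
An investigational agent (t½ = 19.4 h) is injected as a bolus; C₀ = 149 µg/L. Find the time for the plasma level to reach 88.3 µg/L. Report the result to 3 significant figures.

14.6 hours

k = ln 2 / 19.4 = 0.03573 h⁻¹
C(t) = C₀ e^(−kt)  ⇒  t = ln(C₀/C) / k
t = ln(149/88.3) / 0.03573 = 0.5232 / 0.03573 ≈ 14.6 hours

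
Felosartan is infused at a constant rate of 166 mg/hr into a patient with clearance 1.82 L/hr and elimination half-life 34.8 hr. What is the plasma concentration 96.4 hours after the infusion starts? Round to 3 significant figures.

77.8 mg/L

Css = rate / CL = 166 / 1.82 = 91.21 mg/L
k = ln 2 / 34.8 = 0.01992 hr⁻¹
C(t) = Css (1 − e^(−kt)) = 91.21 × (1 − e^(−1.920)) = 91.21 × 0.8534 ≈ 77.8 mg/L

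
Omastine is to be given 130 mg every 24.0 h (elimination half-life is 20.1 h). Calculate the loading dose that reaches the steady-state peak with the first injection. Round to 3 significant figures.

k = ln 2 / 20.1 = 0.03448 h⁻¹
Accumulation ratio R = 1 / (1 − e^(−kτ)) = 1 / (1 − e^(−0.03448×24.0)) = 1 / (1 − 0.4371) = 1.776
Loading dose = maintenance dose × R = 130 × 1.776 ≈ 231 mg

231 mg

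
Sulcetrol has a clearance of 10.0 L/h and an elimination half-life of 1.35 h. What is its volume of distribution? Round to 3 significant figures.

k = ln 2 / t½ = ln 2 / 1.35 = 0.5134 h⁻¹
V = CL / k = 10.0 / 0.5134 ≈ 19.5 L

19.5 L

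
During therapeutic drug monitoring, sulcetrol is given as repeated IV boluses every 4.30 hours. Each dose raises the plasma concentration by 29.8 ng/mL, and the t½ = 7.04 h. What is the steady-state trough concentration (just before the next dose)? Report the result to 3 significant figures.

56.5 ng/mL

k = ln 2 / 7.04 = 0.09846 h⁻¹
Fraction remaining after one interval: e^(−kτ) = e^(−0.09846 × 4.30) = 0.6548
R = 1 / (1 − 0.6548) = 2.897
Css,max = 29.8 × 2.897 = 86.34 ng/mL
Css,min = Css,max × e^(−kτ) = 86.34 × 0.6548 ≈ 56.5 ng/mL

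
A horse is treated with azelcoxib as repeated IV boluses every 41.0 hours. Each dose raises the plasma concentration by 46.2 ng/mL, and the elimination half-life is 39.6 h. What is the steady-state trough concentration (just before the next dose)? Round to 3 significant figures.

44.0 ng/mL

k = ln 2 / 39.6 = 0.01750 h⁻¹
Fraction remaining after one interval: e^(−kτ) = e^(−0.01750 × 41.0) = 0.4879
R = 1 / (1 − 0.4879) = 1.953
Css,max = 46.2 × 1.953 = 90.22 ng/mL
Css,min = Css,max × e^(−kτ) = 90.22 × 0.4879 ≈ 44.0 ng/mL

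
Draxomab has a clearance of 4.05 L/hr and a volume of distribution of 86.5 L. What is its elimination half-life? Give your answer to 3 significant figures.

14.8 hours

k = CL / V = 4.05 / 86.5 = 0.04682 hr⁻¹
t½ = ln 2 / k = ln 2 / 0.04682 ≈ 14.8 hours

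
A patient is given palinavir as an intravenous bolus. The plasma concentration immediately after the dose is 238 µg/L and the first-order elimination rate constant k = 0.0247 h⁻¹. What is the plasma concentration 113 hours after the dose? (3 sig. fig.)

14.6 µg/L

C(t) = C₀ e^(−kt) = 238 × e^(−0.02470 × 113) = 238 × e^(−2.791) = 238 × 0.06135 ≈ 14.6 µg/L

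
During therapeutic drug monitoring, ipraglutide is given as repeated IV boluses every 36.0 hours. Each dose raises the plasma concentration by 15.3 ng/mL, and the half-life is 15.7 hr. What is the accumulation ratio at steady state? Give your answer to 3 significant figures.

1.26

k = ln 2 / 15.7 = 0.04415 hr⁻¹
Fraction remaining after one interval: e^(−kτ) = e^(−0.04415 × 36.0) = 0.2041
R = 1 / (1 − 0.2041) = 1 / 0.7959 ≈ 1.26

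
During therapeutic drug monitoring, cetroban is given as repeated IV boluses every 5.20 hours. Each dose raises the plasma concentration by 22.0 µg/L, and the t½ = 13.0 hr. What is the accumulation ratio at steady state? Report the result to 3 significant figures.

k = ln 2 / 13.0 = 0.05332 hr⁻¹
Fraction remaining after one interval: e^(−kτ) = e^(−0.05332 × 5.20) = 0.7579
R = 1 / (1 − 0.7579) = 1 / 0.2421 ≈ 4.13

4.13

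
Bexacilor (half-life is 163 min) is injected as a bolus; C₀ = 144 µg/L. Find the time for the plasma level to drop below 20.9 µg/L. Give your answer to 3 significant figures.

k = ln 2 / 163 = 0.004252 min⁻¹
C(t) = C₀ e^(−kt)  ⇒  t = ln(C₀/C) / k
t = ln(144/20.9) / 0.004252 = 1.930 / 0.004252 ≈ 454 minutes

454 minutes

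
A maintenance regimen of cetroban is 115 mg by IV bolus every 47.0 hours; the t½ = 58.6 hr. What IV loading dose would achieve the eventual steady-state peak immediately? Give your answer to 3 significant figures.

270 mg

k = ln 2 / 58.6 = 0.01183 hr⁻¹
Accumulation ratio R = 1 / (1 − e^(−kτ)) = 1 / (1 − e^(−0.01183×47.0)) = 1 / (1 − 0.5735) = 2.345
Loading dose = maintenance dose × R = 115 × 2.345 ≈ 270 mg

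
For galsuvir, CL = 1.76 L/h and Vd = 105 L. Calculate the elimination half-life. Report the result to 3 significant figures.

41.4 hours

k = CL / V = 1.76 / 105 = 0.01676 h⁻¹
t½ = ln 2 / k = ln 2 / 0.01676 ≈ 41.4 hours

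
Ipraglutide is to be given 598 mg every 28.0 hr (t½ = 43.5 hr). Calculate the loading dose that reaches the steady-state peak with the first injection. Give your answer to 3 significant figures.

1660 mg

k = ln 2 / 43.5 = 0.01593 hr⁻¹
Accumulation ratio R = 1 / (1 − e^(−kτ)) = 1 / (1 − e^(−0.01593×28.0)) = 1 / (1 − 0.6401) = 2.778
Loading dose = maintenance dose × R = 598 × 2.778 ≈ 1660 mg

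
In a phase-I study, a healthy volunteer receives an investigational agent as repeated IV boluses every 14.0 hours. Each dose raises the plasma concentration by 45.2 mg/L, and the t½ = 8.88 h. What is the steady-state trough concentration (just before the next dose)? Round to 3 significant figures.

22.8 mg/L

k = ln 2 / 8.88 = 0.07806 h⁻¹
Fraction remaining after one interval: e^(−kτ) = e^(−0.07806 × 14.0) = 0.3353
R = 1 / (1 − 0.3353) = 1.504
Css,max = 45.2 × 1.504 = 68.00 mg/L
Css,min = Css,max × e^(−kτ) = 68.00 × 0.3353 ≈ 22.8 mg/L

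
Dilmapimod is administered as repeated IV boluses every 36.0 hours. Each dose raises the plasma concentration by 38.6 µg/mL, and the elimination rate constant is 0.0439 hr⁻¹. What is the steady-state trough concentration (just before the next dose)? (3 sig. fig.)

10.0 µg/mL

Fraction remaining after one interval: e^(−kτ) = e^(−0.04390 × 36.0) = 0.2059
R = 1 / (1 − 0.2059) = 1.259
Css,max = 38.6 × 1.259 = 48.61 µg/mL
Css,min = Css,max × e^(−kτ) = 48.61 × 0.2059 ≈ 10.0 µg/mL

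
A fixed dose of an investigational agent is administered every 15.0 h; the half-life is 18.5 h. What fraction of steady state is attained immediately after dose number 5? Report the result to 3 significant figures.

k = ln 2 / 18.5 = 0.03747 h⁻¹
f_n = 1 − e^(−nkτ) = 1 − e^(−5 × 0.03747 × 15.0) = 1 − e^(−2.810) = 1 − 0.06020 ≈ 0.940

0.940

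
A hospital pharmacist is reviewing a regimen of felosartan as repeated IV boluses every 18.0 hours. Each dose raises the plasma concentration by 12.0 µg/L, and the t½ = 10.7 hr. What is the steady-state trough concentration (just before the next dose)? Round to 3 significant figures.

k = ln 2 / 10.7 = 0.06478 hr⁻¹
Fraction remaining after one interval: e^(−kτ) = e^(−0.06478 × 18.0) = 0.3116
R = 1 / (1 − 0.3116) = 1.453
Css,max = 12.0 × 1.453 = 17.43 µg/L
Css,min = Css,max × e^(−kτ) = 17.43 × 0.3116 ≈ 5.43 µg/L

5.43 µg/L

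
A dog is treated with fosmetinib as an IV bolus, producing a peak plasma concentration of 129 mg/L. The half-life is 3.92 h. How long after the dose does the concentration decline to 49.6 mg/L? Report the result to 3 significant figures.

5.41 hours

k = ln 2 / 3.92 = 0.1768 h⁻¹
C(t) = C₀ e^(−kt)  ⇒  t = ln(C₀/C) / k
t = ln(129/49.6) / 0.1768 = 0.9558 / 0.1768 ≈ 5.41 hours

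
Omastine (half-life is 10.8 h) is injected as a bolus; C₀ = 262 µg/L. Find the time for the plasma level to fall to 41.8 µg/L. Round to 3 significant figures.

k = ln 2 / 10.8 = 0.06418 h⁻¹
C(t) = C₀ e^(−kt)  ⇒  t = ln(C₀/C) / k
t = ln(262/41.8) / 0.06418 = 1.835 / 0.06418 ≈ 28.6 hours

28.6 hours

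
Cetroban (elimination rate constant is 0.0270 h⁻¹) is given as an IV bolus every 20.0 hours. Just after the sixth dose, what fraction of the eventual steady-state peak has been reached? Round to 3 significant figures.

0.961

f_n = 1 − e^(−nkτ) = 1 − e^(−6 × 0.02700 × 20.0) = 1 − e^(−3.240) = 1 − 0.03916 ≈ 0.961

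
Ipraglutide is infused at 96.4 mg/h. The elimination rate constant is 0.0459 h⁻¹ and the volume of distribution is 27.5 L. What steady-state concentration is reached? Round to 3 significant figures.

CL = k · V = 0.0459 × 27.5 = 1.262 L/h
Css = rate / CL = 96.4 / 1.262 ≈ 76.4 mg/L

76.4 mg/L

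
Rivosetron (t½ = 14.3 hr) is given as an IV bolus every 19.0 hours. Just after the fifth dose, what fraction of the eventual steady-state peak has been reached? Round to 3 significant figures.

0.990

k = ln 2 / 14.3 = 0.04847 hr⁻¹
f_n = 1 − e^(−nkτ) = 1 − e^(−5 × 0.04847 × 19.0) = 1 − e^(−4.605) = 1 − 0.01000 ≈ 0.990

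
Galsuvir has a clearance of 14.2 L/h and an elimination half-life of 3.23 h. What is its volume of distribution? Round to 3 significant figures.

k = ln 2 / t½ = ln 2 / 3.23 = 0.2146 h⁻¹
V = CL / k = 14.2 / 0.2146 ≈ 66.2 L

66.2 L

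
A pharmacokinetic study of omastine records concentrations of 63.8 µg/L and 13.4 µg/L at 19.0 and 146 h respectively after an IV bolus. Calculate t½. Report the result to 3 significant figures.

k = ln(C₁/C₂) / (t₂ − t₁) = ln(63.8/13.4) / (146 − 19.0)
  = 1.560 / 127.0 = 0.01229 h⁻¹
t½ = ln 2 / k = ln 2 / 0.01229 ≈ 56.4 hours

56.4 hours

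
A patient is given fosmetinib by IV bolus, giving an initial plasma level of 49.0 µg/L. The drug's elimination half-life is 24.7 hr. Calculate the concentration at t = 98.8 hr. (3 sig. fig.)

3.06 µg/L

k = ln 2 / 24.7 = 0.02806 hr⁻¹
C(t) = C₀ e^(−kt) = 49.0 × e^(−0.02806 × 98.8) = 49.0 × e^(−2.773) = 49.0 × 0.06250 ≈ 3.06 µg/L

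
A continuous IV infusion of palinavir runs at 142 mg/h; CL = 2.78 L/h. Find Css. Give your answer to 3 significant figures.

51.1 µg/mL

Css = infusion rate / CL = 142 / 2.78 ≈ 51.1 µg/mL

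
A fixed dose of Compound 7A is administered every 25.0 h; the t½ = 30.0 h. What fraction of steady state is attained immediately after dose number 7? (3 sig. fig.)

k = ln 2 / 30.0 = 0.02310 h⁻¹
f_n = 1 − e^(−nkτ) = 1 − e^(−7 × 0.02310 × 25.0) = 1 − e^(−4.043) = 1 − 0.01754 ≈ 0.982

0.982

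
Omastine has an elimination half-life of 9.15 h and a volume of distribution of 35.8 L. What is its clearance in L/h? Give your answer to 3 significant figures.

2.71 L/h

k = ln 2 / t½ = ln 2 / 9.15 = 0.07575 h⁻¹
CL = k · V = 0.07575 × 35.8 ≈ 2.71 L/h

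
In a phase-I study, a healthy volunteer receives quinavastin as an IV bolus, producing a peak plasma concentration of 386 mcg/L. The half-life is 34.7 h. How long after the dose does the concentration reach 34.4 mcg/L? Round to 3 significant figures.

121 hours

k = ln 2 / 34.7 = 0.01998 h⁻¹
C(t) = C₀ e^(−kt)  ⇒  t = ln(C₀/C) / k
t = ln(386/34.4) / 0.01998 = 2.418 / 0.01998 ≈ 121 hours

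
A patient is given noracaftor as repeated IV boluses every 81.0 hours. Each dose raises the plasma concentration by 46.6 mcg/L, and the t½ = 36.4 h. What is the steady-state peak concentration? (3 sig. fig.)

k = ln 2 / 36.4 = 0.01904 h⁻¹
Fraction remaining after one interval: e^(−kτ) = e^(−0.01904 × 81.0) = 0.2139
R = 1 / (1 − 0.2139) = 1.272
Css,max = 46.6 × 1.272 ≈ 59.3 mcg/L

59.3 mcg/L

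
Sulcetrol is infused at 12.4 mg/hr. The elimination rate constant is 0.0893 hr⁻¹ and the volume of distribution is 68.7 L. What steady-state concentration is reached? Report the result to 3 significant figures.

CL = k · V = 0.0893 × 68.7 = 6.135 L/hr
Css = rate / CL = 12.4 / 6.135 ≈ 2.02 µg/mL

2.02 µg/mL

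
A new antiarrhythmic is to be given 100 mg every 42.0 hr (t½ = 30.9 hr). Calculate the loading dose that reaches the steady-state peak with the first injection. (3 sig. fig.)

164 mg

k = ln 2 / 30.9 = 0.02243 hr⁻¹
Accumulation ratio R = 1 / (1 − e^(−kτ)) = 1 / (1 − e^(−0.02243×42.0)) = 1 / (1 − 0.3898) = 1.639
Loading dose = maintenance dose × R = 100 × 1.639 ≈ 164 mg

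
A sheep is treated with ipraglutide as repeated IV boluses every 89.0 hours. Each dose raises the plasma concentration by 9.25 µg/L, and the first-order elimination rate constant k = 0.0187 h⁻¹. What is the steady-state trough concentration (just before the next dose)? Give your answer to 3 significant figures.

Fraction remaining after one interval: e^(−kτ) = e^(−0.01870 × 89.0) = 0.1893
R = 1 / (1 − 0.1893) = 1.234
Css,max = 9.25 × 1.234 = 11.41 µg/L
Css,min = Css,max × e^(−kτ) = 11.41 × 0.1893 ≈ 2.16 µg/L

2.16 µg/L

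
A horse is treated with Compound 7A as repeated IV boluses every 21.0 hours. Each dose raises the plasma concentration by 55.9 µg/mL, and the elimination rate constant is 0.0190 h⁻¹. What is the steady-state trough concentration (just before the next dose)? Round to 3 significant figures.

114 µg/mL

Fraction remaining after one interval: e^(−kτ) = e^(−0.01900 × 21.0) = 0.6710
R = 1 / (1 − 0.6710) = 3.039
Css,max = 55.9 × 3.039 = 169.9 µg/mL
Css,min = Css,max × e^(−kτ) = 169.9 × 0.6710 ≈ 114 µg/mL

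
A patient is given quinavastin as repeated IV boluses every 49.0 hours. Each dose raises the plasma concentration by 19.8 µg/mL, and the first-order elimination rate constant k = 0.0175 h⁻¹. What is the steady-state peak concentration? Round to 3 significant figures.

34.4 µg/mL

Fraction remaining after one interval: e^(−kτ) = e^(−0.01750 × 49.0) = 0.4242
R = 1 / (1 − 0.4242) = 1.737
Css,max = 19.8 × 1.737 ≈ 34.4 µg/mL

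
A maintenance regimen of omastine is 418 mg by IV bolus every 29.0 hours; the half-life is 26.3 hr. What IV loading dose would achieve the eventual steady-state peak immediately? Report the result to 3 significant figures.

782 mg

k = ln 2 / 26.3 = 0.02636 hr⁻¹
Accumulation ratio R = 1 / (1 − e^(−kτ)) = 1 / (1 − e^(−0.02636×29.0)) = 1 / (1 − 0.4657) = 1.871
Loading dose = maintenance dose × R = 418 × 1.871 ≈ 782 mg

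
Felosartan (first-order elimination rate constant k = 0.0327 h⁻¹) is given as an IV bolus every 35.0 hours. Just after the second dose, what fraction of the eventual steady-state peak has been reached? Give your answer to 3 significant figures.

0.899

f_n = 1 − e^(−nkτ) = 1 − e^(−2 × 0.03270 × 35.0) = 1 − e^(−2.289) = 1 − 0.1014 ≈ 0.899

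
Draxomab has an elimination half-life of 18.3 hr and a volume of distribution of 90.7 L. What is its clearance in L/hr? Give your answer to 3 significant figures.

3.44 L/hr

k = ln 2 / t½ = ln 2 / 18.3 = 0.03788 hr⁻¹
CL = k · V = 0.03788 × 90.7 ≈ 3.44 L/hr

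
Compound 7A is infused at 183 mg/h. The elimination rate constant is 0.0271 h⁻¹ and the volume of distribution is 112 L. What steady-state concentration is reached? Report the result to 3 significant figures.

60.3 mg/L

CL = k · V = 0.0271 × 112 = 3.035 L/h
Css = rate / CL = 183 / 3.035 ≈ 60.3 mg/L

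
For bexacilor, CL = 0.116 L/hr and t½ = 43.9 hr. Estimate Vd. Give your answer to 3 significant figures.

7.35 L

k = ln 2 / t½ = ln 2 / 43.9 = 0.01579 hr⁻¹
V = CL / k = 0.116 / 0.01579 ≈ 7.35 L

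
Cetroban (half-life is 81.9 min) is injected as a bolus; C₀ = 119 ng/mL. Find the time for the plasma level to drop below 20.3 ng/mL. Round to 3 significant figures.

209 minutes

k = ln 2 / 81.9 = 0.008463 min⁻¹
C(t) = C₀ e^(−kt)  ⇒  t = ln(C₀/C) / k
t = ln(119/20.3) / 0.008463 = 1.769 / 0.008463 ≈ 209 minutes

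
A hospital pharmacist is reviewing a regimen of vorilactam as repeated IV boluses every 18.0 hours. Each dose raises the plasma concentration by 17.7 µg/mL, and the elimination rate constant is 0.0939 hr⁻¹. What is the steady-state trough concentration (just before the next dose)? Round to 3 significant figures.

Fraction remaining after one interval: e^(−kτ) = e^(−0.09390 × 18.0) = 0.1845
R = 1 / (1 − 0.1845) = 1.226
Css,max = 17.7 × 1.226 = 21.70 µg/mL
Css,min = Css,max × e^(−kτ) = 21.70 × 0.1845 ≈ 4.00 µg/mL

4.00 µg/mL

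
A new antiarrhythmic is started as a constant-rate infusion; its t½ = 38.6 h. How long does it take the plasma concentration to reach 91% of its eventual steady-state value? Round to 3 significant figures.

k = ln 2 / 38.6 = 0.01796 h⁻¹
f = 1 − e^(−kt)  ⇒  t = −ln(1 − f) / k
t = −ln(1 − 0.91) / 0.01796 = 2.408 / 0.01796 ≈ 134 hours

134 hours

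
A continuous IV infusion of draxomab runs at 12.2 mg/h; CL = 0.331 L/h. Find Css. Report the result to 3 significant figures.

Css = infusion rate / CL = 12.2 / 0.331 ≈ 36.9 mg/L

36.9 mg/L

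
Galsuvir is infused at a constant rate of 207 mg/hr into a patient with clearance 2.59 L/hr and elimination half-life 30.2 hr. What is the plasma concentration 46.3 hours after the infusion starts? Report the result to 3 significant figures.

Css = rate / CL = 207 / 2.59 = 79.92 µg/mL
k = ln 2 / 30.2 = 0.02295 hr⁻¹
C(t) = Css (1 − e^(−kt)) = 79.92 × (1 − e^(−1.063)) = 79.92 × 0.6545 ≈ 52.3 µg/mL

52.3 µg/mL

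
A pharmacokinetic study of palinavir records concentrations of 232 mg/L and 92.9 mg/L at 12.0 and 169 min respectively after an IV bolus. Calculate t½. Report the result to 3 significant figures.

119 minutes

k = ln(C₁/C₂) / (t₂ − t₁) = ln(232/92.9) / (169 − 12.0)
  = 0.9152 / 157.0 = 0.005829 min⁻¹
t½ = ln 2 / k = ln 2 / 0.005829 ≈ 119 minutes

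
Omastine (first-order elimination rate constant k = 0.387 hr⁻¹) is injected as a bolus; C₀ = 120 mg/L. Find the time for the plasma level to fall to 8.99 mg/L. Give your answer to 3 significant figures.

C(t) = C₀ e^(−kt)  ⇒  t = ln(C₀/C) / k
t = ln(120/8.99) / 0.3870 = 2.591 / 0.3870 ≈ 6.70 hours

6.70 hours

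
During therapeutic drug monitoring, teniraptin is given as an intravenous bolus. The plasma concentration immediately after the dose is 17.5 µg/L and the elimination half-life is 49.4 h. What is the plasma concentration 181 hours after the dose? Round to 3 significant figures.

1.38 µg/L

k = ln 2 / 49.4 = 0.01403 h⁻¹
181 h is 3.664 half-lives, so C = 17.5 × (1/2)^3.664 = 17.5 × 0.07889 ≈ 1.38 µg/L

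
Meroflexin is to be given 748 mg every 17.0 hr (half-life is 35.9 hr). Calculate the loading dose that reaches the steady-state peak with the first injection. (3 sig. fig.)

k = ln 2 / 35.9 = 0.01931 hr⁻¹
Accumulation ratio R = 1 / (1 − e^(−kτ)) = 1 / (1 − e^(−0.01931×17.0)) = 1 / (1 − 0.7202) = 3.574
Loading dose = maintenance dose × R = 748 × 3.574 ≈ 2670 mg

2670 mg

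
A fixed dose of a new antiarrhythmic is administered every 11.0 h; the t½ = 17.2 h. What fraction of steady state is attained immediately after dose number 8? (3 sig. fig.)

k = ln 2 / 17.2 = 0.04030 h⁻¹
f_n = 1 − e^(−nkτ) = 1 − e^(−8 × 0.04030 × 11.0) = 1 − e^(−3.546) = 1 − 0.02883 ≈ 0.971

0.971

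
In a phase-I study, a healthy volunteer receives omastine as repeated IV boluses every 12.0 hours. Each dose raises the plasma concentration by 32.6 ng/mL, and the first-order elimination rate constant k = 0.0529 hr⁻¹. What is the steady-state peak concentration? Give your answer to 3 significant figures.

Fraction remaining after one interval: e^(−kτ) = e^(−0.05290 × 12.0) = 0.5300
R = 1 / (1 − 0.5300) = 2.128
Css,max = 32.6 × 2.128 ≈ 69.4 ng/mL

69.4 ng/mL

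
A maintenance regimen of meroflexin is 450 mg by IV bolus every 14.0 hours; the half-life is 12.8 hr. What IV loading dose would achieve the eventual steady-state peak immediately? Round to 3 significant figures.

847 mg

k = ln 2 / 12.8 = 0.05415 hr⁻¹
Accumulation ratio R = 1 / (1 − e^(−kτ)) = 1 / (1 − e^(−0.05415×14.0)) = 1 / (1 − 0.4685) = 1.882
Loading dose = maintenance dose × R = 450 × 1.882 ≈ 847 mg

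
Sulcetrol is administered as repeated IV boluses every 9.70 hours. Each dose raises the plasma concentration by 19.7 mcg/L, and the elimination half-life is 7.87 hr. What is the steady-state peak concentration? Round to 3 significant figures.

k = ln 2 / 7.87 = 0.08807 hr⁻¹
Fraction remaining after one interval: e^(−kτ) = e^(−0.08807 × 9.70) = 0.4256
R = 1 / (1 − 0.4256) = 1.741
Css,max = 19.7 × 1.741 ≈ 34.3 mcg/L

34.3 mcg/L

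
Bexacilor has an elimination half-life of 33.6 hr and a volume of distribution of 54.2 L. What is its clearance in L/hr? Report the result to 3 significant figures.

k = ln 2 / t½ = ln 2 / 33.6 = 0.02063 hr⁻¹
CL = k · V = 0.02063 × 54.2 ≈ 1.12 L/hr

1.12 L/hr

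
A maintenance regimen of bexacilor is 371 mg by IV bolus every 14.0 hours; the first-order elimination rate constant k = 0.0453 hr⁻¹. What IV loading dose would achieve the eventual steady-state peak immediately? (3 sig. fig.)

Accumulation ratio R = 1 / (1 − e^(−kτ)) = 1 / (1 − e^(−0.04530×14.0)) = 1 / (1 − 0.5304) = 2.129
Loading dose = maintenance dose × R = 371 × 2.129 ≈ 790 mg

790 mg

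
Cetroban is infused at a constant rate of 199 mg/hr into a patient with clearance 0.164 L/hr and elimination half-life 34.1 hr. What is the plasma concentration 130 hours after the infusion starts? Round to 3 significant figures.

Css = rate / CL = 199 / 0.164 = 1213 µg/mL
k = ln 2 / 34.1 = 0.02033 hr⁻¹
C(t) = Css (1 − e^(−kt)) = 1213 × (1 − e^(−2.642)) = 1213 × 0.9288 ≈ 1130 µg/mL

1130 µg/mL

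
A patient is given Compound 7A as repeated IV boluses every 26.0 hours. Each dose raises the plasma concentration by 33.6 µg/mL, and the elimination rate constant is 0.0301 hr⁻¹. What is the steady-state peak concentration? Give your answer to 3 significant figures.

Fraction remaining after one interval: e^(−kτ) = e^(−0.03010 × 26.0) = 0.4572
R = 1 / (1 − 0.4572) = 1.842
Css,max = 33.6 × 1.842 ≈ 61.9 µg/mL

61.9 µg/mL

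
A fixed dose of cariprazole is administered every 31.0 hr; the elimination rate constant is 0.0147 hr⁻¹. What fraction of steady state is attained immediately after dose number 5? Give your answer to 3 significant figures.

0.898

f_n = 1 − e^(−nkτ) = 1 − e^(−5 × 0.01470 × 31.0) = 1 − e^(−2.278) = 1 − 0.1024 ≈ 0.898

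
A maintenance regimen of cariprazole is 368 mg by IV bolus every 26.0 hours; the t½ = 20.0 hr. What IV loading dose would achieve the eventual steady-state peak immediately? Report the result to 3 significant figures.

620 mg

k = ln 2 / 20.0 = 0.03466 hr⁻¹
Accumulation ratio R = 1 / (1 − e^(−kτ)) = 1 / (1 − e^(−0.03466×26.0)) = 1 / (1 − 0.4061) = 1.684
Loading dose = maintenance dose × R = 368 × 1.684 ≈ 620 mg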